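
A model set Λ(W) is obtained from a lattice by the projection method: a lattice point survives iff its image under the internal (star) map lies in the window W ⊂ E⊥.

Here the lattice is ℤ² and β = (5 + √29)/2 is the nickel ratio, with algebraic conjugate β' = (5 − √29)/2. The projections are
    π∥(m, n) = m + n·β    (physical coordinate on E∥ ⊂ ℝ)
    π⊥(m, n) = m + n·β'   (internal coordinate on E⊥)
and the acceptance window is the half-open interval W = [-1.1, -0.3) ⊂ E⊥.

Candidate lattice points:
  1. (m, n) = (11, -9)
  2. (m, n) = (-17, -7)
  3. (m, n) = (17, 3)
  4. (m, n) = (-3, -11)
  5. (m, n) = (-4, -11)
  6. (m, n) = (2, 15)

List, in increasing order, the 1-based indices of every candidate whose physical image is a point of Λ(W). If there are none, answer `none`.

4, 6

Numerically β ≈ 5.192582 and β' = −1/β ≈ -0.192582.
candidate 1: (m,n)=(11,-9) → π∥ = 11-9·β ≈ -35.733242, π⊥ = 11-9·β' ≈ 12.733242 ∉ [-1.1, -0.3) ⇒ out
candidate 2: (m,n)=(-17,-7) → π∥ = -17-7·β ≈ -53.348077, π⊥ = -17-7·β' ≈ -15.651923 ∉ [-1.1, -0.3) ⇒ out
candidate 3: (m,n)=(17,3) → π∥ = 17+3·β ≈ 32.577747, π⊥ = 17+3·β' ≈ 16.422253 ∉ [-1.1, -0.3) ⇒ out
candidate 4: (m,n)=(-3,-11) → π∥ = -3-11·β ≈ -60.118406, π⊥ = -3-11·β' ≈ -0.881594 ∈ [-1.1, -0.3) ⇒ IN Λ
candidate 5: (m,n)=(-4,-11) → π∥ = -4-11·β ≈ -61.118406, π⊥ = -4-11·β' ≈ -1.881594 ∉ [-1.1, -0.3) ⇒ out
candidate 6: (m,n)=(2,15) → π∥ = 2+15·β ≈ 79.888736, π⊥ = 2+15·β' ≈ -0.888736 ∈ [-1.1, -0.3) ⇒ IN Λ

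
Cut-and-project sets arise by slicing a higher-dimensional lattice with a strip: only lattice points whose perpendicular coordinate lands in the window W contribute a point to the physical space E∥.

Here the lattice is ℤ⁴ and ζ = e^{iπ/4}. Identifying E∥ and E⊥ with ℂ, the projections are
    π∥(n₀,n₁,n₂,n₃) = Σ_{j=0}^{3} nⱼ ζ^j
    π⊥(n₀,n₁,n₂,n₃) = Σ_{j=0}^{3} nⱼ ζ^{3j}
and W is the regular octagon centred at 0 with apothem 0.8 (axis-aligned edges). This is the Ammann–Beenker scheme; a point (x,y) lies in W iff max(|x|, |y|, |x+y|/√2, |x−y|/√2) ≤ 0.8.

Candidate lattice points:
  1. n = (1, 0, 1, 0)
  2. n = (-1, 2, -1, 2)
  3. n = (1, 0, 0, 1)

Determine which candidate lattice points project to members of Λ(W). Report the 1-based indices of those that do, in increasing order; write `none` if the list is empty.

Internal map: ζ^{3j} for j=0..3 gives (1,0), (−√2/2,√2/2), (0,−1), (√2/2,√2/2).
#1 (1, 0, 1, 0): internal (1.00000, -1.00000); octagon support 1.41421 vs apothem 0.8 → ∉ W
#2 (-1, 2, -1, 2): internal (-1.00000, 3.82843); octagon support 3.82843 vs apothem 0.8 → ∉ W
#3 (1, 0, 0, 1): internal (1.70711, 0.70711); octagon support 1.70711 vs apothem 0.8 → ∉ W

none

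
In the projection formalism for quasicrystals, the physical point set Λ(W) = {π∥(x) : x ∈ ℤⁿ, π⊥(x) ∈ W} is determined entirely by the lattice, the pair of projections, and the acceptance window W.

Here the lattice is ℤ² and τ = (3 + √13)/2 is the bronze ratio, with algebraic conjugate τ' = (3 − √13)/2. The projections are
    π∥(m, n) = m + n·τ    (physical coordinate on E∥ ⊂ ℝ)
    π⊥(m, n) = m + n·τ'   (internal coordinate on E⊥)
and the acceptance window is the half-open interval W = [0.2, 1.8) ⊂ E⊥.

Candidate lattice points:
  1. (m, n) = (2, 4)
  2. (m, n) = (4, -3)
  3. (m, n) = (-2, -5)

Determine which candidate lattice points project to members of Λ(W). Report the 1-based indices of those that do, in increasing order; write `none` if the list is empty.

1

τ' = (3−√13)/2 ≈ -0.30278.
candidate 1: (m,n)=(2,4) → π∥ = 2+4·τ ≈ 15.21110, π⊥ = 2+4·τ' ≈ 0.78890 ∈ [0.2, 1.8) ⇒ IN Λ
candidate 2: (m,n)=(4,-3) → π∥ = 4-3·τ ≈ -5.90833, π⊥ = 4-3·τ' ≈ 4.90833 ∉ [0.2, 1.8) ⇒ out
candidate 3: (m,n)=(-2,-5) → π∥ = -2-5·τ ≈ -18.51388, π⊥ = -2-5·τ' ≈ -0.48612 ∉ [0.2, 1.8) ⇒ out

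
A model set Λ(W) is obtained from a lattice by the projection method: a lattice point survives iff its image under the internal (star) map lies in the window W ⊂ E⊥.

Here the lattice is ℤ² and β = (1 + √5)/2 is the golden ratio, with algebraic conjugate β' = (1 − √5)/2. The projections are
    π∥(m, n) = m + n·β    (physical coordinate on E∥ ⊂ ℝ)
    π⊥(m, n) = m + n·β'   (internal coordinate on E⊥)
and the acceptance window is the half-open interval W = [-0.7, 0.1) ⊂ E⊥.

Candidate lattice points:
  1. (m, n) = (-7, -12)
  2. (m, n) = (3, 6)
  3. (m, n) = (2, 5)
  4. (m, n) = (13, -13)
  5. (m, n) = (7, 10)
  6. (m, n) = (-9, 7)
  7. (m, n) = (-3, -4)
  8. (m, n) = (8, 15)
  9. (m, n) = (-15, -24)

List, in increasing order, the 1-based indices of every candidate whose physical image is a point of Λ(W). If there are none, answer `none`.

β' = (1−√5)/2 ≈ -0.61803.
[1] lift (-7,-12): star map gives 0.41641; window check -0.7 ≤ 0.41641 < 0.1 is false → out
[2] lift (3,6): star map gives -0.70820; window check -0.7 ≤ -0.70820 < 0.1 is false → out
[3] lift (2,5): star map gives -1.09017; window check -0.7 ≤ -1.09017 < 0.1 is false → out
[4] lift (13,-13): star map gives 21.03444; window check -0.7 ≤ 21.03444 < 0.1 is false → out
[5] lift (7,10): star map gives 0.81966; window check -0.7 ≤ 0.81966 < 0.1 is false → out
[6] lift (-9,7): star map gives -13.32624; window check -0.7 ≤ -13.32624 < 0.1 is false → out
[7] lift (-3,-4): star map gives -0.52786; window check -0.7 ≤ -0.52786 < 0.1 is true → IN Λ
[8] lift (8,15): star map gives -1.27051; window check -0.7 ≤ -1.27051 < 0.1 is false → out
[9] lift (-15,-24): star map gives -0.16718; window check -0.7 ≤ -0.16718 < 0.1 is true → IN Λ

7, 9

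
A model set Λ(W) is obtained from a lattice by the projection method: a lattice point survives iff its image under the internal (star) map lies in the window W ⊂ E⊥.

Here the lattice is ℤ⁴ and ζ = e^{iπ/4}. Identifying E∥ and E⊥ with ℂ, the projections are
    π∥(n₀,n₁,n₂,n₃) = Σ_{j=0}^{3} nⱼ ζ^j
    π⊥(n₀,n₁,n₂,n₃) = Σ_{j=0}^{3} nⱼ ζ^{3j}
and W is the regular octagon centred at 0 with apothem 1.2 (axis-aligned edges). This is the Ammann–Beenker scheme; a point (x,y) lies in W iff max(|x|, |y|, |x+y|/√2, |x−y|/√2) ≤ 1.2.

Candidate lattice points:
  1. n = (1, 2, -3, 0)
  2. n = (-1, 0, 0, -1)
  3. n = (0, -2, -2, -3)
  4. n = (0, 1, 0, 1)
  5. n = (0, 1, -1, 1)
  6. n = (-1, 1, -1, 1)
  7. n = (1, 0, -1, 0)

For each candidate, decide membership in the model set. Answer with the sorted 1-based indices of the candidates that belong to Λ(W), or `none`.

none

π⊥(n) = n₀ + n₁ζ³ + n₂ζ⁶ + n₃ζ⁹ where ζ = e^{iπ/4}.
#1 (1, 2, -3, 0): internal (-0.4142, 4.4142); octagon support 4.4142 vs apothem 1.2 → ∉ W
#2 (-1, 0, 0, -1): internal (-1.7071, -0.7071); octagon support 1.7071 vs apothem 1.2 → ∉ W
#3 (0, -2, -2, -3): internal (-0.7071, -1.5355); octagon support 1.5858 vs apothem 1.2 → ∉ W
#4 (0, 1, 0, 1): internal (0.0000, 1.4142); octagon support 1.4142 vs apothem 1.2 → ∉ W
#5 (0, 1, -1, 1): internal (0.0000, 2.4142); octagon support 2.4142 vs apothem 1.2 → ∉ W
#6 (-1, 1, -1, 1): internal (-1.0000, 2.4142); octagon support 2.4142 vs apothem 1.2 → ∉ W
#7 (1, 0, -1, 0): internal (1.0000, 1.0000); octagon support 1.4142 vs apothem 1.2 → ∉ W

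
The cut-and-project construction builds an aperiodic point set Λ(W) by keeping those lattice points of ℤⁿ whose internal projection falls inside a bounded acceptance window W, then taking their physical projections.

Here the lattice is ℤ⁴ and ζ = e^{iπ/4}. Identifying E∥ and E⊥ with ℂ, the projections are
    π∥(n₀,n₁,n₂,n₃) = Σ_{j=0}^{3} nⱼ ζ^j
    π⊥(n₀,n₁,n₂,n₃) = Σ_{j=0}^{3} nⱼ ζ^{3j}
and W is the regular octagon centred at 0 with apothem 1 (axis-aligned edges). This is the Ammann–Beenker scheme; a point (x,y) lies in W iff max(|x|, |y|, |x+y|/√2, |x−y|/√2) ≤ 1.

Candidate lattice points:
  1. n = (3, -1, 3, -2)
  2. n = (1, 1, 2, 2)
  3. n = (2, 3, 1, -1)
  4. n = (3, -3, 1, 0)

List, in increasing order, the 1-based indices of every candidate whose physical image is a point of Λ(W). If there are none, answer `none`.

Internal map: ζ^{3j} for j=0..3 gives (1,0), (−√2/2,√2/2), (0,−1), (√2/2,√2/2).
#1 (3, -1, 3, -2): internal (2.29289, -5.12132); octagon support 5.24264 vs apothem 1 → ∉ W
#2 (1, 1, 2, 2): internal (1.70711, 0.12132); octagon support 1.70711 vs apothem 1 → ∉ W
#3 (2, 3, 1, -1): internal (-0.82843, 0.41421); octagon support 0.87868 vs apothem 1 → ∈ W
#4 (3, -3, 1, 0): internal (5.12132, -3.12132); octagon support 5.82843 vs apothem 1 → ∉ W

3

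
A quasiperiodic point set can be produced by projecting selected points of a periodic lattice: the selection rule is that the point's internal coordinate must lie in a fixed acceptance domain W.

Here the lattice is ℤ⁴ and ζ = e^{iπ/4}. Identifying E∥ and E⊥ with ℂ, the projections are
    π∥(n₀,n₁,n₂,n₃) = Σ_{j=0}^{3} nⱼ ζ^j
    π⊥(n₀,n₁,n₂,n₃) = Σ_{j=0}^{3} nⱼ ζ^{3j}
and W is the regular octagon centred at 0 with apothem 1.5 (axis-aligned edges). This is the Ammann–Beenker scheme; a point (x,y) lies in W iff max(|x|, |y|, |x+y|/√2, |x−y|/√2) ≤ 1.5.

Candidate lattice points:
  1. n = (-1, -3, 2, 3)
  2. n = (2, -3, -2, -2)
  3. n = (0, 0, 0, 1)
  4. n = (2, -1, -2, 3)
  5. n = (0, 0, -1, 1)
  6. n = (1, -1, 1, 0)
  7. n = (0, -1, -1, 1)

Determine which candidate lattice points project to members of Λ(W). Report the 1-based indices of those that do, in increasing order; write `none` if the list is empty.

Internal map: ζ^{3j} for j=0..3 gives (1,0), (−√2/2,√2/2), (0,−1), (√2/2,√2/2).
candidate 1: n = (-1, -3, 2, 3) → π⊥ ≈ (+3.24264, -2.00000); max(|x|,|y|,|x±y|/√2) = 3.70711 > 1.5 ⇒ ∉ W
candidate 2: n = (2, -3, -2, -2) → π⊥ ≈ (+2.70711, -1.53553); max(|x|,|y|,|x±y|/√2) = 3.00000 > 1.5 ⇒ ∉ W
candidate 3: n = (0, 0, 0, 1) → π⊥ ≈ (+0.70711, +0.70711); max(|x|,|y|,|x±y|/√2) = 1.00000 ≤ 1.5 ⇒ ∈ W
candidate 4: n = (2, -1, -2, 3) → π⊥ ≈ (+4.82843, +3.41421); max(|x|,|y|,|x±y|/√2) = 5.82843 > 1.5 ⇒ ∉ W
candidate 5: n = (0, 0, -1, 1) → π⊥ ≈ (+0.70711, +1.70711); max(|x|,|y|,|x±y|/√2) = 1.70711 > 1.5 ⇒ ∉ W
candidate 6: n = (1, -1, 1, 0) → π⊥ ≈ (+1.70711, -1.70711); max(|x|,|y|,|x±y|/√2) = 2.41421 > 1.5 ⇒ ∉ W
candidate 7: n = (0, -1, -1, 1) → π⊥ ≈ (+1.41421, +1.00000); max(|x|,|y|,|x±y|/√2) = 1.70711 > 1.5 ⇒ ∉ W

3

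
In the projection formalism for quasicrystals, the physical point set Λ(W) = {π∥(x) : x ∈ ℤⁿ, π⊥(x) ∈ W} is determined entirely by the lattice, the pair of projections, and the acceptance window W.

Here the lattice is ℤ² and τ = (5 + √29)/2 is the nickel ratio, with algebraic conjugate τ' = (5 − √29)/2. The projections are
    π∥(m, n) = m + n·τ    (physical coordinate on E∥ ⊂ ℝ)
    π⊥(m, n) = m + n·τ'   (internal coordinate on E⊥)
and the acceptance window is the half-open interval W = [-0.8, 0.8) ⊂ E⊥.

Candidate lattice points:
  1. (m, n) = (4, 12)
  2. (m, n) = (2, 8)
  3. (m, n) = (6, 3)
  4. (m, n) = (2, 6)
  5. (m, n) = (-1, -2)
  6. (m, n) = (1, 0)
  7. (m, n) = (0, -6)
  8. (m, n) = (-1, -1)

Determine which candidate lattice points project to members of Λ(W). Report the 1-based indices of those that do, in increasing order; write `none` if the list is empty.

2, 5

τ' = (5−√29)/2 ≈ -0.192582.
candidate 1: (m,n)=(4,12) → π∥ = 4+12·τ ≈ 66.310989, π⊥ = 4+12·τ' ≈ 1.689011 ∉ [-0.8, 0.8) ⇒ out
candidate 2: (m,n)=(2,8) → π∥ = 2+8·τ ≈ 43.540659, π⊥ = 2+8·τ' ≈ 0.459341 ∈ [-0.8, 0.8) ⇒ IN Λ
candidate 3: (m,n)=(6,3) → π∥ = 6+3·τ ≈ 21.577747, π⊥ = 6+3·τ' ≈ 5.422253 ∉ [-0.8, 0.8) ⇒ out
candidate 4: (m,n)=(2,6) → π∥ = 2+6·τ ≈ 33.155494, π⊥ = 2+6·τ' ≈ 0.844506 ∉ [-0.8, 0.8) ⇒ out
candidate 5: (m,n)=(-1,-2) → π∥ = -1-2·τ ≈ -11.385165, π⊥ = -1-2·τ' ≈ -0.614835 ∈ [-0.8, 0.8) ⇒ IN Λ
candidate 6: (m,n)=(1,0) → π∥ = 1+0·τ ≈ 1.000000, π⊥ = 1+0·τ' ≈ 1.000000 ∉ [-0.8, 0.8) ⇒ out
candidate 7: (m,n)=(0,-6) → π∥ = 0-6·τ ≈ -31.155494, π⊥ = 0-6·τ' ≈ 1.155494 ∉ [-0.8, 0.8) ⇒ out
candidate 8: (m,n)=(-1,-1) → π∥ = -1-1·τ ≈ -6.192582, π⊥ = -1-1·τ' ≈ -0.807418 ∉ [-0.8, 0.8) ⇒ out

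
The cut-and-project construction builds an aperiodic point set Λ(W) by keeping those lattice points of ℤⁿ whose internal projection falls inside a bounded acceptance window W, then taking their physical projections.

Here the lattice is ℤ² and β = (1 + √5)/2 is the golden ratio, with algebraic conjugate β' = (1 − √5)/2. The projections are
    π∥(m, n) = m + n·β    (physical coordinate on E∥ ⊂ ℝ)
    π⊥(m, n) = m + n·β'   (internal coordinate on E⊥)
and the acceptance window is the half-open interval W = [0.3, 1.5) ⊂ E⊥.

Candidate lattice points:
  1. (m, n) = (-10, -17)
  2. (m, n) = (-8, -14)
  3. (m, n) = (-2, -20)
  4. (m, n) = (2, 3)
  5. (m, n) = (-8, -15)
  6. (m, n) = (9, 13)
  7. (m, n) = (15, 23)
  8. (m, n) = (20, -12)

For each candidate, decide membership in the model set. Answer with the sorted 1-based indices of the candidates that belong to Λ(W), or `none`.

1, 2, 5, 6, 7

Numerically β ≈ 1.61803 and β' = −1/β ≈ -0.61803.
[1] lift (-10,-17): star map gives 0.50658; window check 0.3 ≤ 0.50658 < 1.5 is true → IN Λ
[2] lift (-8,-14): star map gives 0.65248; window check 0.3 ≤ 0.65248 < 1.5 is true → IN Λ
[3] lift (-2,-20): star map gives 10.36068; window check 0.3 ≤ 10.36068 < 1.5 is false → out
[4] lift (2,3): star map gives 0.14590; window check 0.3 ≤ 0.14590 < 1.5 is false → out
[5] lift (-8,-15): star map gives 1.27051; window check 0.3 ≤ 1.27051 < 1.5 is true → IN Λ
[6] lift (9,13): star map gives 0.96556; window check 0.3 ≤ 0.96556 < 1.5 is true → IN Λ
[7] lift (15,23): star map gives 0.78522; window check 0.3 ≤ 0.78522 < 1.5 is true → IN Λ
[8] lift (20,-12): star map gives 27.41641; window check 0.3 ≤ 27.41641 < 1.5 is false → out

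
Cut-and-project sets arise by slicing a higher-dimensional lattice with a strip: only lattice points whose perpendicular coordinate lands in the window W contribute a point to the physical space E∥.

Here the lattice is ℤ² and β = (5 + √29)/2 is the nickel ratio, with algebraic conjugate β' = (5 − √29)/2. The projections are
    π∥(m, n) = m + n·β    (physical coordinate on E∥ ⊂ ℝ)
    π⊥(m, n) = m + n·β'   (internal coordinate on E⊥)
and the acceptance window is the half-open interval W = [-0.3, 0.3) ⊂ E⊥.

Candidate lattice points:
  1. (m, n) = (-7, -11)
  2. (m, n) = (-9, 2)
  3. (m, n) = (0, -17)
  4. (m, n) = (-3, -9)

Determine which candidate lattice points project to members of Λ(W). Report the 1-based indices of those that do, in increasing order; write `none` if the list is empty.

Numerically β ≈ 5.19258 and β' = −1/β ≈ -0.19258.
#1 (-7,-11): internal coord -7 + (-11)·β' = -4.88159; -4.88159 ∉ [-0.3, 0.3) → out
#2 (-9,2): internal coord -9 + (2)·β' = -9.38516; -9.38516 ∉ [-0.3, 0.3) → out
#3 (0,-17): internal coord 0 + (-17)·β' = +3.27390; +3.27390 ∉ [-0.3, 0.3) → out
#4 (-3,-9): internal coord -3 + (-9)·β' = -1.26676; -1.26676 ∉ [-0.3, 0.3) → out

none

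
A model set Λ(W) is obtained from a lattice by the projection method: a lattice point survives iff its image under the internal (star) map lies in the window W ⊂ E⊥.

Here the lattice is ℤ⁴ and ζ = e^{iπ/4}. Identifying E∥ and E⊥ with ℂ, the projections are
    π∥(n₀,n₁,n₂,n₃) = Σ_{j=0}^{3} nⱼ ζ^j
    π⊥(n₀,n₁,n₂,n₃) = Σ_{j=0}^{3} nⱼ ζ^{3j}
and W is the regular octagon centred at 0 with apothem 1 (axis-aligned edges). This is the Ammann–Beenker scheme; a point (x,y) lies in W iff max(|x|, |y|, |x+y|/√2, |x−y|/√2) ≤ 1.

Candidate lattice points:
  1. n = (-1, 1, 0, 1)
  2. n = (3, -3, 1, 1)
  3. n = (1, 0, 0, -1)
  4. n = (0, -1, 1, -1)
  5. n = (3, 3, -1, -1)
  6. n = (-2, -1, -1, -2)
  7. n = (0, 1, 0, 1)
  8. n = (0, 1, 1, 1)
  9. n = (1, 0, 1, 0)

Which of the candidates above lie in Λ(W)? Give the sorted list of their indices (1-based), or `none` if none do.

3, 8

With ζ = e^{iπ/4} the internal vectors are ζ^0,ζ^3,ζ^6,ζ^9.
candidate 1: n = (-1, 1, 0, 1) → π⊥ ≈ (-1.000000, +1.414214); max(|x|,|y|,|x±y|/√2) = 1.707107 > 1 ⇒ ∉ W
candidate 2: n = (3, -3, 1, 1) → π⊥ ≈ (+5.828427, -2.414214); max(|x|,|y|,|x±y|/√2) = 5.828427 > 1 ⇒ ∉ W
candidate 3: n = (1, 0, 0, -1) → π⊥ ≈ (+0.292893, -0.707107); max(|x|,|y|,|x±y|/√2) = 0.707107 ≤ 1 ⇒ ∈ W
candidate 4: n = (0, -1, 1, -1) → π⊥ ≈ (+0.000000, -2.414214); max(|x|,|y|,|x±y|/√2) = 2.414214 > 1 ⇒ ∉ W
candidate 5: n = (3, 3, -1, -1) → π⊥ ≈ (+0.171573, +2.414214); max(|x|,|y|,|x±y|/√2) = 2.414214 > 1 ⇒ ∉ W
candidate 6: n = (-2, -1, -1, -2) → π⊥ ≈ (-2.707107, -1.121320); max(|x|,|y|,|x±y|/√2) = 2.707107 > 1 ⇒ ∉ W
candidate 7: n = (0, 1, 0, 1) → π⊥ ≈ (+0.000000, +1.414214); max(|x|,|y|,|x±y|/√2) = 1.414214 > 1 ⇒ ∉ W
candidate 8: n = (0, 1, 1, 1) → π⊥ ≈ (+0.000000, +0.414214); max(|x|,|y|,|x±y|/√2) = 0.414214 ≤ 1 ⇒ ∈ W
candidate 9: n = (1, 0, 1, 0) → π⊥ ≈ (+1.000000, -1.000000); max(|x|,|y|,|x±y|/√2) = 1.414214 > 1 ⇒ ∉ W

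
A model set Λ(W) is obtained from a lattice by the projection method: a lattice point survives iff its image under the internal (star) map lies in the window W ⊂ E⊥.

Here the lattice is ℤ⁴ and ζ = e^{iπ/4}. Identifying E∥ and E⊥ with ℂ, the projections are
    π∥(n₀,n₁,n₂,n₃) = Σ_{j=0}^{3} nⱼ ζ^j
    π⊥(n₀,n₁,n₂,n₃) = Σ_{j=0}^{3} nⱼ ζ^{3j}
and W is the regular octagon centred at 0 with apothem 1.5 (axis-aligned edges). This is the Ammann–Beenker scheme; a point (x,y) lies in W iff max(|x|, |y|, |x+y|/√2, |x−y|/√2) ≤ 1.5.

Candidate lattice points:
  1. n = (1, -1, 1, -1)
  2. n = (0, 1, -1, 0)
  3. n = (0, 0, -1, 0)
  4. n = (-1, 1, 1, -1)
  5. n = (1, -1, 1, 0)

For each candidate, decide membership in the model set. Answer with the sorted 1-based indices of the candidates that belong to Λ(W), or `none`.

With ζ = e^{iπ/4} the internal vectors are ζ^0,ζ^3,ζ^6,ζ^9.
#1 (1, -1, 1, -1): internal (1.000000, -2.414214); octagon support 2.414214 vs apothem 1.5 → ∉ W
#2 (0, 1, -1, 0): internal (-0.707107, 1.707107); octagon support 1.707107 vs apothem 1.5 → ∉ W
#3 (0, 0, -1, 0): internal (0.000000, 1.000000); octagon support 1.000000 vs apothem 1.5 → ∈ W
#4 (-1, 1, 1, -1): internal (-2.414214, -1.000000); octagon support 2.414214 vs apothem 1.5 → ∉ W
#5 (1, -1, 1, 0): internal (1.707107, -1.707107); octagon support 2.414214 vs apothem 1.5 → ∉ W

3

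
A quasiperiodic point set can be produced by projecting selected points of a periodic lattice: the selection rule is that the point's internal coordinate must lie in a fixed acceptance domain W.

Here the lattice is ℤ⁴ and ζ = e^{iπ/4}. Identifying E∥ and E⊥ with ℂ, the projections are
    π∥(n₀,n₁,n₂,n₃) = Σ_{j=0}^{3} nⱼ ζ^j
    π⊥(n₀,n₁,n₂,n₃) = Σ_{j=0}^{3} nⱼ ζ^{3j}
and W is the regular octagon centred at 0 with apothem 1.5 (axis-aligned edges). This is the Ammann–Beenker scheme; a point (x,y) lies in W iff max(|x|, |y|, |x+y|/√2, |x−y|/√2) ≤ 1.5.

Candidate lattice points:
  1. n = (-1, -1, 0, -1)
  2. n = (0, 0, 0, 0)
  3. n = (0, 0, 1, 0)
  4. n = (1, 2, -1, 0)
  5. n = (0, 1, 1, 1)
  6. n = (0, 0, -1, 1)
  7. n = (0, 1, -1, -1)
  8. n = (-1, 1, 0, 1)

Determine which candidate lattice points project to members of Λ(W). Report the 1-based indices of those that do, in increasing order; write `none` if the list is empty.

Internal map: ζ^{3j} for j=0..3 gives (1,0), (−√2/2,√2/2), (0,−1), (√2/2,√2/2).
candidate 1: n = (-1, -1, 0, -1) → π⊥ ≈ (-1.00000, -1.41421); max(|x|,|y|,|x±y|/√2) = 1.70711 > 1.5 ⇒ ∉ W
candidate 2: n = (0, 0, 0, 0) → π⊥ ≈ (+0.00000, +0.00000); max(|x|,|y|,|x±y|/√2) = 0.00000 ≤ 1.5 ⇒ ∈ W
candidate 3: n = (0, 0, 1, 0) → π⊥ ≈ (+0.00000, -1.00000); max(|x|,|y|,|x±y|/√2) = 1.00000 ≤ 1.5 ⇒ ∈ W
candidate 4: n = (1, 2, -1, 0) → π⊥ ≈ (-0.41421, +2.41421); max(|x|,|y|,|x±y|/√2) = 2.41421 > 1.5 ⇒ ∉ W
candidate 5: n = (0, 1, 1, 1) → π⊥ ≈ (+0.00000, +0.41421); max(|x|,|y|,|x±y|/√2) = 0.41421 ≤ 1.5 ⇒ ∈ W
candidate 6: n = (0, 0, -1, 1) → π⊥ ≈ (+0.70711, +1.70711); max(|x|,|y|,|x±y|/√2) = 1.70711 > 1.5 ⇒ ∉ W
candidate 7: n = (0, 1, -1, -1) → π⊥ ≈ (-1.41421, +1.00000); max(|x|,|y|,|x±y|/√2) = 1.70711 > 1.5 ⇒ ∉ W
candidate 8: n = (-1, 1, 0, 1) → π⊥ ≈ (-1.00000, +1.41421); max(|x|,|y|,|x±y|/√2) = 1.70711 > 1.5 ⇒ ∉ W

2, 3, 5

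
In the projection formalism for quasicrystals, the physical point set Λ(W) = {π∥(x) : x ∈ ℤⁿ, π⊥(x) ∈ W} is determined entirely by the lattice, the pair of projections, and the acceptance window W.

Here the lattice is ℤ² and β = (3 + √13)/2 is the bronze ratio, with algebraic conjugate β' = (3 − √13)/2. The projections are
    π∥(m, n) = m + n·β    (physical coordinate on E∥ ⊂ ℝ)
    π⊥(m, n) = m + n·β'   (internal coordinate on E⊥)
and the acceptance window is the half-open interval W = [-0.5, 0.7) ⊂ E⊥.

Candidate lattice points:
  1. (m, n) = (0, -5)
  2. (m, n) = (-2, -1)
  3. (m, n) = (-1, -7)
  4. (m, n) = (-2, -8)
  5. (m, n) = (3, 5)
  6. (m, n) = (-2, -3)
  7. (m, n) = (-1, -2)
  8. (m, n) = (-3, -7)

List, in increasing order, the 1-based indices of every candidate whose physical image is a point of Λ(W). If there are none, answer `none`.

4, 7

β' = (3−√13)/2 ≈ -0.302776.
#1 (0,-5): internal coord 0 + (-5)·β' = +1.513878; +1.513878 ∉ [-0.5, 0.7) → out
#2 (-2,-1): internal coord -2 + (-1)·β' = -1.697224; -1.697224 ∉ [-0.5, 0.7) → out
#3 (-1,-7): internal coord -1 + (-7)·β' = +1.119429; +1.119429 ∉ [-0.5, 0.7) → out
#4 (-2,-8): internal coord -2 + (-8)·β' = +0.422205; +0.422205 ∈ [-0.5, 0.7) → IN Λ
#5 (3,5): internal coord 3 + (5)·β' = +1.486122; +1.486122 ∉ [-0.5, 0.7) → out
#6 (-2,-3): internal coord -2 + (-3)·β' = -1.091673; -1.091673 ∉ [-0.5, 0.7) → out
#7 (-1,-2): internal coord -1 + (-2)·β' = -0.394449; -0.394449 ∈ [-0.5, 0.7) → IN Λ
#8 (-3,-7): internal coord -3 + (-7)·β' = -0.880571; -0.880571 ∉ [-0.5, 0.7) → out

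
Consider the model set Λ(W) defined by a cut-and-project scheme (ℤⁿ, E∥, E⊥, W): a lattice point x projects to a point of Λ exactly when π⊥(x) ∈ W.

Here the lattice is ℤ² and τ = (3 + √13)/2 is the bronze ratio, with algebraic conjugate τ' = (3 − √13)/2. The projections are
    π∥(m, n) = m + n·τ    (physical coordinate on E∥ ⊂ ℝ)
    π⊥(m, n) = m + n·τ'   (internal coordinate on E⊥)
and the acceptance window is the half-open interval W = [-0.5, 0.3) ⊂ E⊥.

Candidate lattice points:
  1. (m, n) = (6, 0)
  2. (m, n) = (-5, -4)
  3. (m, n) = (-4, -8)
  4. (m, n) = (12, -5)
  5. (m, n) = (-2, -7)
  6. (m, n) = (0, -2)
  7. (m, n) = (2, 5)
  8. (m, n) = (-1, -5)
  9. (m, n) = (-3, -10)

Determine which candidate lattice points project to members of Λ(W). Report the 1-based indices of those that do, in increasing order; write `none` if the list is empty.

5, 9

τ' = (3−√13)/2 ≈ -0.3028.
[1] lift (6,0): star map gives 6.0000; window check -0.5 ≤ 6.0000 < 0.3 is false → out
[2] lift (-5,-4): star map gives -3.7889; window check -0.5 ≤ -3.7889 < 0.3 is false → out
[3] lift (-4,-8): star map gives -1.5778; window check -0.5 ≤ -1.5778 < 0.3 is false → out
[4] lift (12,-5): star map gives 13.5139; window check -0.5 ≤ 13.5139 < 0.3 is false → out
[5] lift (-2,-7): star map gives 0.1194; window check -0.5 ≤ 0.1194 < 0.3 is true → IN Λ
[6] lift (0,-2): star map gives 0.6056; window check -0.5 ≤ 0.6056 < 0.3 is false → out
[7] lift (2,5): star map gives 0.4861; window check -0.5 ≤ 0.4861 < 0.3 is false → out
[8] lift (-1,-5): star map gives 0.5139; window check -0.5 ≤ 0.5139 < 0.3 is false → out
[9] lift (-3,-10): star map gives 0.0278; window check -0.5 ≤ 0.0278 < 0.3 is true → IN Λ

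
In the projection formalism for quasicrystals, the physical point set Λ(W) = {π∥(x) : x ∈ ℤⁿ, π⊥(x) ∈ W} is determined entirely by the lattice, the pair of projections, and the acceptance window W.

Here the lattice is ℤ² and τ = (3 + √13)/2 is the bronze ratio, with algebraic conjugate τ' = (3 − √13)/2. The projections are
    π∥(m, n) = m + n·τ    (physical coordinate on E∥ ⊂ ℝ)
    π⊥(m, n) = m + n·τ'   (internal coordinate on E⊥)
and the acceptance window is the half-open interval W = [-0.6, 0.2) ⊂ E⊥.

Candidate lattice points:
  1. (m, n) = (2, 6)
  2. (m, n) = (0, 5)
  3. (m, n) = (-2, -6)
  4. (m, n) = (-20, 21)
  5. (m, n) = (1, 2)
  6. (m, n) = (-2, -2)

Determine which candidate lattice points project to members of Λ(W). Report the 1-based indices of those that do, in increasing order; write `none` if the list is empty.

1, 3

Numerically τ ≈ 3.302776 and τ' = −1/τ ≈ -0.302776.
[1] lift (2,6): star map gives 0.183346; window check -0.6 ≤ 0.183346 < 0.2 is true → IN Λ
[2] lift (0,5): star map gives -1.513878; window check -0.6 ≤ -1.513878 < 0.2 is false → out
[3] lift (-2,-6): star map gives -0.183346; window check -0.6 ≤ -0.183346 < 0.2 is true → IN Λ
[4] lift (-20,21): star map gives -26.358288; window check -0.6 ≤ -26.358288 < 0.2 is false → out
[5] lift (1,2): star map gives 0.394449; window check -0.6 ≤ 0.394449 < 0.2 is false → out
[6] lift (-2,-2): star map gives -1.394449; window check -0.6 ≤ -1.394449 < 0.2 is false → out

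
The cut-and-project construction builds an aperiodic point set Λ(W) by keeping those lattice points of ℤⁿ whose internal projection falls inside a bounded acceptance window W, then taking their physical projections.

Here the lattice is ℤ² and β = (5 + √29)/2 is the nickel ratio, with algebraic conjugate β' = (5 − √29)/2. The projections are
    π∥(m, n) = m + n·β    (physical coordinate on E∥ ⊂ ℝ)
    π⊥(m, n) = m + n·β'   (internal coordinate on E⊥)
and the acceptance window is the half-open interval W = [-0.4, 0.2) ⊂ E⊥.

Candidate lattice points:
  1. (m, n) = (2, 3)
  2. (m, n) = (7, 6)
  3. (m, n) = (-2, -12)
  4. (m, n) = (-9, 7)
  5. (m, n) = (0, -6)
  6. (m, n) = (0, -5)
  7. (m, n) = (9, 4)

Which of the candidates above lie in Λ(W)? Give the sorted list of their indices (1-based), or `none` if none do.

none

β' = (5−√29)/2 ≈ -0.192582.
[1] lift (2,3): star map gives 1.422253; window check -0.4 ≤ 1.422253 < 0.2 is false → out
[2] lift (7,6): star map gives 5.844506; window check -0.4 ≤ 5.844506 < 0.2 is false → out
[3] lift (-2,-12): star map gives 0.310989; window check -0.4 ≤ 0.310989 < 0.2 is false → out
[4] lift (-9,7): star map gives -10.348077; window check -0.4 ≤ -10.348077 < 0.2 is false → out
[5] lift (0,-6): star map gives 1.155494; window check -0.4 ≤ 1.155494 < 0.2 is false → out
[6] lift (0,-5): star map gives 0.962912; window check -0.4 ≤ 0.962912 < 0.2 is false → out
[7] lift (9,4): star map gives 8.229670; window check -0.4 ≤ 8.229670 < 0.2 is false → out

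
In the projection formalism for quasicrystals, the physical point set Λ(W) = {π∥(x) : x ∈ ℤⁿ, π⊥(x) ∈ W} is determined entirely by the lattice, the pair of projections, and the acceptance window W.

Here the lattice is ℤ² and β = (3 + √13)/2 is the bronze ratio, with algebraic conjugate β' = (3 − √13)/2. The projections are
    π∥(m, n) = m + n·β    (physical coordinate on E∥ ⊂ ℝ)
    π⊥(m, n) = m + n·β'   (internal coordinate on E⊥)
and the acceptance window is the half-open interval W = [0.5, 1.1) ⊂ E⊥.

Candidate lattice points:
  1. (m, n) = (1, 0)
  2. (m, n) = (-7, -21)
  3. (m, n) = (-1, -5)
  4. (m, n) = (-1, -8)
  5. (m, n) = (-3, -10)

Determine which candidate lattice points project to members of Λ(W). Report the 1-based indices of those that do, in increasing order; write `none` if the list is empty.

Numerically β ≈ 3.3028 and β' = −1/β ≈ -0.3028.
#1 (1,0): internal coord 1 + (0)·β' = +1.0000; +1.0000 ∈ [0.5, 1.1) → IN Λ
#2 (-7,-21): internal coord -7 + (-21)·β' = -0.6417; -0.6417 ∉ [0.5, 1.1) → out
#3 (-1,-5): internal coord -1 + (-5)·β' = +0.5139; +0.5139 ∈ [0.5, 1.1) → IN Λ
#4 (-1,-8): internal coord -1 + (-8)·β' = +1.4222; +1.4222 ∉ [0.5, 1.1) → out
#5 (-3,-10): internal coord -3 + (-10)·β' = +0.0278; +0.0278 ∉ [0.5, 1.1) → out

1, 3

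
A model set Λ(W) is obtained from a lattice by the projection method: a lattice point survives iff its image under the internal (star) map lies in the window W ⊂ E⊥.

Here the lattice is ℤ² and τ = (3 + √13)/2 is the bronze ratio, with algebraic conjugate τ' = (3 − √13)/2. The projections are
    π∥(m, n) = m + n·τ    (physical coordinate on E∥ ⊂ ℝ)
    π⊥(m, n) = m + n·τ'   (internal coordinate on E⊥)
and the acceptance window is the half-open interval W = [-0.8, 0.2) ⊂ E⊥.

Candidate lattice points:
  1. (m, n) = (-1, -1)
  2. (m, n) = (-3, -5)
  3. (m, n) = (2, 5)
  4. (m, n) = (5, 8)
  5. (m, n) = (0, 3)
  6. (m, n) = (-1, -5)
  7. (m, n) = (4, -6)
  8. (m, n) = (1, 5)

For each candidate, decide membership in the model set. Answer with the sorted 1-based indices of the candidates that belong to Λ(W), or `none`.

Numerically τ ≈ 3.3028 and τ' = −1/τ ≈ -0.3028.
#1 (-1,-1): internal coord -1 + (-1)·τ' = -0.6972; -0.6972 ∈ [-0.8, 0.2) → IN Λ
#2 (-3,-5): internal coord -3 + (-5)·τ' = -1.4861; -1.4861 ∉ [-0.8, 0.2) → out
#3 (2,5): internal coord 2 + (5)·τ' = +0.4861; +0.4861 ∉ [-0.8, 0.2) → out
#4 (5,8): internal coord 5 + (8)·τ' = +2.5778; +2.5778 ∉ [-0.8, 0.2) → out
#5 (0,3): internal coord 0 + (3)·τ' = -0.9083; -0.9083 ∉ [-0.8, 0.2) → out
#6 (-1,-5): internal coord -1 + (-5)·τ' = +0.5139; +0.5139 ∉ [-0.8, 0.2) → out
#7 (4,-6): internal coord 4 + (-6)·τ' = +5.8167; +5.8167 ∉ [-0.8, 0.2) → out
#8 (1,5): internal coord 1 + (5)·τ' = -0.5139; -0.5139 ∈ [-0.8, 0.2) → IN Λ

1, 8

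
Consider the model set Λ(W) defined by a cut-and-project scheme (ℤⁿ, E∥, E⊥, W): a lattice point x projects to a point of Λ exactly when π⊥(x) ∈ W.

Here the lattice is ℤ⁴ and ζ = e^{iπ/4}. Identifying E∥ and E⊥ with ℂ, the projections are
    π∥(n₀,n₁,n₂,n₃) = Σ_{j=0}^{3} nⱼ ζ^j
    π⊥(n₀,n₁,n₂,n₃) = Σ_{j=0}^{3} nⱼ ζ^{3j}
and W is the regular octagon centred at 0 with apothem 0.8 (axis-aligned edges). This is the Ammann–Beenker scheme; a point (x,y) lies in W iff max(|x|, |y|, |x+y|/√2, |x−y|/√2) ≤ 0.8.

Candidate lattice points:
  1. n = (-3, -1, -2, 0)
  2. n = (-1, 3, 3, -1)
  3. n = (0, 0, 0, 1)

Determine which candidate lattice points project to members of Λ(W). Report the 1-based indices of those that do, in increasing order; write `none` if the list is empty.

With ζ = e^{iπ/4} the internal vectors are ζ^0,ζ^3,ζ^6,ζ^9.
#1 (-3, -1, -2, 0): internal (-2.29289, 1.29289); octagon support 2.53553 vs apothem 0.8 → ∉ W
#2 (-1, 3, 3, -1): internal (-3.82843, -1.58579); octagon support 3.82843 vs apothem 0.8 → ∉ W
#3 (0, 0, 0, 1): internal (0.70711, 0.70711); octagon support 1.00000 vs apothem 0.8 → ∉ W

none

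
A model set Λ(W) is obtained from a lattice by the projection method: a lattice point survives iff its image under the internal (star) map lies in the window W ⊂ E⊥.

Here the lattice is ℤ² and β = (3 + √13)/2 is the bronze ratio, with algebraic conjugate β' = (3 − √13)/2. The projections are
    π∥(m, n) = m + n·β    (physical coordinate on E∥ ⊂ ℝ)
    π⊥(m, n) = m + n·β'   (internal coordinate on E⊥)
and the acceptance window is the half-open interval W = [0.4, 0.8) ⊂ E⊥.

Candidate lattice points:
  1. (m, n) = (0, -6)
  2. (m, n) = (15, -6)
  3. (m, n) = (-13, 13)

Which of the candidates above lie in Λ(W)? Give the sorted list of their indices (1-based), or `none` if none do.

Numerically β ≈ 3.302776 and β' = −1/β ≈ -0.302776.
#1 (0,-6): internal coord 0 + (-6)·β' = +1.816654; +1.816654 ∉ [0.4, 0.8) → out
#2 (15,-6): internal coord 15 + (-6)·β' = +16.816654; +16.816654 ∉ [0.4, 0.8) → out
#3 (-13,13): internal coord -13 + (13)·β' = -16.936083; -16.936083 ∉ [0.4, 0.8) → out

none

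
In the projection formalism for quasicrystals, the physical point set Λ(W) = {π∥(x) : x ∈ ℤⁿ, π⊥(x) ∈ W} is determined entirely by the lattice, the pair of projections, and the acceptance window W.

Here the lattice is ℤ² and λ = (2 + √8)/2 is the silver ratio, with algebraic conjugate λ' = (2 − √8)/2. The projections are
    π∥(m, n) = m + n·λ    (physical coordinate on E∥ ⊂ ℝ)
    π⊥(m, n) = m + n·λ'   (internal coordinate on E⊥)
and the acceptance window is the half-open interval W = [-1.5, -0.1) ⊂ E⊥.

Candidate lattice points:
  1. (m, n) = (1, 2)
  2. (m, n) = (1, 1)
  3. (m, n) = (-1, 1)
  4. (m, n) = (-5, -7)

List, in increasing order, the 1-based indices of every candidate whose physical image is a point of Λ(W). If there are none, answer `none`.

3

Compute λ' = (2−√8)/2 = -0.4142, so π⊥(m,n) = m -0.4142·n.
[1] lift (1,2): star map gives 0.1716; window check -1.5 ≤ 0.1716 < -0.1 is false → out
[2] lift (1,1): star map gives 0.5858; window check -1.5 ≤ 0.5858 < -0.1 is false → out
[3] lift (-1,1): star map gives -1.4142; window check -1.5 ≤ -1.4142 < -0.1 is true → IN Λ
[4] lift (-5,-7): star map gives -2.1005; window check -1.5 ≤ -2.1005 < -0.1 is false → out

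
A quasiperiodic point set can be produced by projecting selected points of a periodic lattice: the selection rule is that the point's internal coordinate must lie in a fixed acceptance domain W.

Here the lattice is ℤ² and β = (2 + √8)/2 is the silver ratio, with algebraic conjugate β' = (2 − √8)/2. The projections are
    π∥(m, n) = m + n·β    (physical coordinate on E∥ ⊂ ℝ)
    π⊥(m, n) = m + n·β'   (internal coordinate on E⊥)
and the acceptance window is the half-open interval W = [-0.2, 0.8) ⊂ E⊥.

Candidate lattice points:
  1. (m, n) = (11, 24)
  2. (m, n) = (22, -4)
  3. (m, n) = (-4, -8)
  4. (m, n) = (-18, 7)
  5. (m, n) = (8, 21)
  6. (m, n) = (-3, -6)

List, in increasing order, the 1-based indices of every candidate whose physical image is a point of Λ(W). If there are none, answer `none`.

β' = (2−√8)/2 ≈ -0.41421.
#1 (11,24): internal coord 11 + (24)·β' = +1.05887; +1.05887 ∉ [-0.2, 0.8) → out
#2 (22,-4): internal coord 22 + (-4)·β' = +23.65685; +23.65685 ∉ [-0.2, 0.8) → out
#3 (-4,-8): internal coord -4 + (-8)·β' = -0.68629; -0.68629 ∉ [-0.2, 0.8) → out
#4 (-18,7): internal coord -18 + (7)·β' = -20.89949; -20.89949 ∉ [-0.2, 0.8) → out
#5 (8,21): internal coord 8 + (21)·β' = -0.69848; -0.69848 ∉ [-0.2, 0.8) → out
#6 (-3,-6): internal coord -3 + (-6)·β' = -0.51472; -0.51472 ∉ [-0.2, 0.8) → out

none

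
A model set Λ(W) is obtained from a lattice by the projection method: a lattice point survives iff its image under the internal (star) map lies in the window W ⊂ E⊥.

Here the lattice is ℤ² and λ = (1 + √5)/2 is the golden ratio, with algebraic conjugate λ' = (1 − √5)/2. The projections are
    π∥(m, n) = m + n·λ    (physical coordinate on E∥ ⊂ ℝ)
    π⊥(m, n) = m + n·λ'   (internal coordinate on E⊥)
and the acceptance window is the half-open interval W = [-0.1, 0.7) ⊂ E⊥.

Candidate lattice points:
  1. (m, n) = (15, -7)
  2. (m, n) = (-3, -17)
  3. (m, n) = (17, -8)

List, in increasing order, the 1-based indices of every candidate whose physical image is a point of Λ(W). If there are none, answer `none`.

Numerically λ ≈ 1.618034 and λ' = −1/λ ≈ -0.618034.
candidate 1: (m,n)=(15,-7) → π∥ = 15-7·λ ≈ 3.673762, π⊥ = 15-7·λ' ≈ 19.326238 ∉ [-0.1, 0.7) ⇒ out
candidate 2: (m,n)=(-3,-17) → π∥ = -3-17·λ ≈ -30.506578, π⊥ = -3-17·λ' ≈ 7.506578 ∉ [-0.1, 0.7) ⇒ out
candidate 3: (m,n)=(17,-8) → π∥ = 17-8·λ ≈ 4.055728, π⊥ = 17-8·λ' ≈ 21.944272 ∉ [-0.1, 0.7) ⇒ out

none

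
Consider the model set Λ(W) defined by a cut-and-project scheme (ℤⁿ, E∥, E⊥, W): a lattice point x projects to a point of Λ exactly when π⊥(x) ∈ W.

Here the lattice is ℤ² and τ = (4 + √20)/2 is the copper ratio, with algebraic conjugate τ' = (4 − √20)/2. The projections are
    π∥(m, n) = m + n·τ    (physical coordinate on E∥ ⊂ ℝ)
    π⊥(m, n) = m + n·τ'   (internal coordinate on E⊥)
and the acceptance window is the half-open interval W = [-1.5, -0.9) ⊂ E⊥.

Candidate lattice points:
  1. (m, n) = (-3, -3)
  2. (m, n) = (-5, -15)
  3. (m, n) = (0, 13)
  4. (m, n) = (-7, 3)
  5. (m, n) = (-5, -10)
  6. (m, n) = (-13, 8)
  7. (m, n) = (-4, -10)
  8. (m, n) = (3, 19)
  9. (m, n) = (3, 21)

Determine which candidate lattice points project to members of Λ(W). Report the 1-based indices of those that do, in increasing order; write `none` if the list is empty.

2, 8

τ' = (4−√20)/2 ≈ -0.2361.
candidate 1: (m,n)=(-3,-3) → π∥ = -3-3·τ ≈ -15.7082, π⊥ = -3-3·τ' ≈ -2.2918 ∉ [-1.5, -0.9) ⇒ out
candidate 2: (m,n)=(-5,-15) → π∥ = -5-15·τ ≈ -68.5410, π⊥ = -5-15·τ' ≈ -1.4590 ∈ [-1.5, -0.9) ⇒ IN Λ
candidate 3: (m,n)=(0,13) → π∥ = 0+13·τ ≈ 55.0689, π⊥ = 0+13·τ' ≈ -3.0689 ∉ [-1.5, -0.9) ⇒ out
candidate 4: (m,n)=(-7,3) → π∥ = -7+3·τ ≈ 5.7082, π⊥ = -7+3·τ' ≈ -7.7082 ∉ [-1.5, -0.9) ⇒ out
candidate 5: (m,n)=(-5,-10) → π∥ = -5-10·τ ≈ -47.3607, π⊥ = -5-10·τ' ≈ -2.6393 ∉ [-1.5, -0.9) ⇒ out
candidate 6: (m,n)=(-13,8) → π∥ = -13+8·τ ≈ 20.8885, π⊥ = -13+8·τ' ≈ -14.8885 ∉ [-1.5, -0.9) ⇒ out
candidate 7: (m,n)=(-4,-10) → π∥ = -4-10·τ ≈ -46.3607, π⊥ = -4-10·τ' ≈ -1.6393 ∉ [-1.5, -0.9) ⇒ out
candidate 8: (m,n)=(3,19) → π∥ = 3+19·τ ≈ 83.4853, π⊥ = 3+19·τ' ≈ -1.4853 ∈ [-1.5, -0.9) ⇒ IN Λ
candidate 9: (m,n)=(3,21) → π∥ = 3+21·τ ≈ 91.9574, π⊥ = 3+21·τ' ≈ -1.9574 ∉ [-1.5, -0.9) ⇒ out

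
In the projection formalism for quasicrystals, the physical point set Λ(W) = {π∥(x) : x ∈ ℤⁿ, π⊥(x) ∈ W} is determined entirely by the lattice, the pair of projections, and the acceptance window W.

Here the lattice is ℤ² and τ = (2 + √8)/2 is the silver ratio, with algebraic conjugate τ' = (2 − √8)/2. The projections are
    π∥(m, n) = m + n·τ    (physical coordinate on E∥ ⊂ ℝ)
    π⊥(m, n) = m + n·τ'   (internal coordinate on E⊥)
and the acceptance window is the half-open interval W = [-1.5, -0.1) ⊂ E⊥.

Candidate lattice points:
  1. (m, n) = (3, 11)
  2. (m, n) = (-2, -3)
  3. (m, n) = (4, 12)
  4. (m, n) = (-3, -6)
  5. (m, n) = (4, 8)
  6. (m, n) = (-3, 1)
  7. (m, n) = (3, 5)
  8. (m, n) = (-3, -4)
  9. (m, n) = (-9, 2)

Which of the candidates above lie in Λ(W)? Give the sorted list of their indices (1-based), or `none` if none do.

2, 3, 4, 8

τ' = (2−√8)/2 ≈ -0.414214.
#1 (3,11): internal coord 3 + (11)·τ' = -1.556349; -1.556349 ∉ [-1.5, -0.1) → out
#2 (-2,-3): internal coord -2 + (-3)·τ' = -0.757359; -0.757359 ∈ [-1.5, -0.1) → IN Λ
#3 (4,12): internal coord 4 + (12)·τ' = -0.970563; -0.970563 ∈ [-1.5, -0.1) → IN Λ
#4 (-3,-6): internal coord -3 + (-6)·τ' = -0.514719; -0.514719 ∈ [-1.5, -0.1) → IN Λ
#5 (4,8): internal coord 4 + (8)·τ' = +0.686292; +0.686292 ∉ [-1.5, -0.1) → out
#6 (-3,1): internal coord -3 + (1)·τ' = -3.414214; -3.414214 ∉ [-1.5, -0.1) → out
#7 (3,5): internal coord 3 + (5)·τ' = +0.928932; +0.928932 ∉ [-1.5, -0.1) → out
#8 (-3,-4): internal coord -3 + (-4)·τ' = -1.343146; -1.343146 ∈ [-1.5, -0.1) → IN Λ
#9 (-9,2): internal coord -9 + (2)·τ' = -9.828427; -9.828427 ∉ [-1.5, -0.1) → out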